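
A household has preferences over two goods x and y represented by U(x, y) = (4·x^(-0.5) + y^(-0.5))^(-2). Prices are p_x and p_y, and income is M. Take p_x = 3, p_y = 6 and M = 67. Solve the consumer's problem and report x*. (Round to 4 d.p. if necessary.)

x* = 14.8889

MU_x ∝ 4·x^(-1.5), MU_y ∝ y^(-1.5), so MRS = 4·(y/x)^(1.5) = p_x/p_y.
Solve for the ratio: y/x = [(1/4)·p_x/p_y]^(2/3).
Substitute y = (y/x)·x into the budget: x* = M/(p_x + p_y·(y/x)).
Numerically y/x = 0.25, so x* = 67/(3 + 6·0.25) = 14.8889.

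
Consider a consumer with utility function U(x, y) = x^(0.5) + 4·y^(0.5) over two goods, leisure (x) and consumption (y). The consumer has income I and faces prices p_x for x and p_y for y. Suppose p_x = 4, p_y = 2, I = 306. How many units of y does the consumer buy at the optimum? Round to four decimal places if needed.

MRS = MU_x/MU_y = (1/4)·(y/x)^(0.5). Set equal to p_x/p_y.
Solve for the ratio: y/x = [4·p_x/p_y]^(2).
Substitute y = (y/x)·x into the budget: x* = I/(p_x + p_y·(y/x)).
Numerically y/x = 64, so x* = 306/(4 + 2·64) = 2.3182 and y* = 64·2.3182 = 148.3636.

y* = 148.3636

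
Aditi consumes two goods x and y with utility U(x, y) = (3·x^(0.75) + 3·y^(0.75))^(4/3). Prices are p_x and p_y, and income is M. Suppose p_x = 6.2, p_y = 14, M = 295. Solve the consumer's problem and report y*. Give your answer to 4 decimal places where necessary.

From the CES first-order condition, (y/x)^(0.25) = p_x/p_y.
Solve for the ratio: y/x = [p_x/p_y]^(4).
Substitute y = (y/x)·x into the budget: x* = M/(p_x + p_y·(y/x)).
Numerically y/x = 0.038464, so x* = 295/(6.2 + 14·0.038464) = 43.7783 and y* = 0.038464·43.7783 = 1.6839.

y* = 1.6839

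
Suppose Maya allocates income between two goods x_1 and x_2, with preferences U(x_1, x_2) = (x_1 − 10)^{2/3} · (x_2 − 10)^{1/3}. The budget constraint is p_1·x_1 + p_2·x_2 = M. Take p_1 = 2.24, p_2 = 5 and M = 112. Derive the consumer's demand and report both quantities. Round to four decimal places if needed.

x_1* = 21.7857, x_2* = 12.64

This is Cobb-Douglas in (x_1−10, x_2−10): tangency gives 2/3·p_2·(x_2−10) = 1/3·p_1·(x_1−10).
Substituting into the budget: x_1* = 10 + 2/3·(M − 10·p_1 − 10·p_2)/p_1, and x_2* = 10 + 1/3·(…)/p_2.
Discretionary income = 112 − 10·2.24 − 10·5 = 39.6; x_1* = 10 + 2/3·39.6/2.24 = 21.7857; x_2* = 10 + 1/3·39.6/5 = 12.64.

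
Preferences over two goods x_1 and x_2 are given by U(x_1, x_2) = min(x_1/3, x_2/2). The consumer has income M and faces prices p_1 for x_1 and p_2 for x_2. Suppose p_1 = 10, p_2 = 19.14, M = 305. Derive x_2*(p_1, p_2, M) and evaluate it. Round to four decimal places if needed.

x_2* = 8.9338

With perfect complements, no substitution: consume in ratio x_1:x_2 = 3:2.
Budget: p_1·x_1 + p_2·(2/3)·x_1 = M, so (3·p_1 + 2·p_2)·x_1 = 3·M.
Demand: x_1*(p_1,p_2,M) = 3·M/(3·p_1 + 2·p_2), x_2* = 2·M/(3·p_1 + 2·p_2).
Here 3·10 + 2·19.14 = 68.28, giving x_2* = 8.9338.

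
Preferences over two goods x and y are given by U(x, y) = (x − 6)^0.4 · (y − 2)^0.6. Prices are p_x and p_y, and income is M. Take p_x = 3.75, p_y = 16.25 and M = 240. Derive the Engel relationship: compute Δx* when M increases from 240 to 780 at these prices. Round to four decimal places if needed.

MRS = (2/3)·(y−2)/(x−6). Tangency with p_x/p_y gives y−2 = (3/2)·(p_x/p_y)·(x−6).
After buying the subsistence bundle (6, 2), a share 0.4 of the remaining income goes to x: x* = 6 + 0.4·(M − 6p_x − 2p_y)/p_x.
Discretionary income = 240 − 6·3.75 − 2·16.25 = 185; x* = 6 + 0.4·185/3.75 = 25.7333.
At M' = 780: x* = 83.3333. Change: 83.3333 − 25.7333 = 57.6.

Δx* = 57.6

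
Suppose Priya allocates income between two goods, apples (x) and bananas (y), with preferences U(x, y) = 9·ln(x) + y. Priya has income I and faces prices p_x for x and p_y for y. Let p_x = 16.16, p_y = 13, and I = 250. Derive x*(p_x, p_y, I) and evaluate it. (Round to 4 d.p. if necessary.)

x* = 7.2401

MU_x = 9/x, MU_y = 1. Tangency: 9/x = p_x/p_y.
So x*(p_x,p_y) = 9·p_y/p_x, independent of income; and y* = (I − 9·p_y)/p_y.
At the given prices: x* = 9·13/16.16 = 7.2401.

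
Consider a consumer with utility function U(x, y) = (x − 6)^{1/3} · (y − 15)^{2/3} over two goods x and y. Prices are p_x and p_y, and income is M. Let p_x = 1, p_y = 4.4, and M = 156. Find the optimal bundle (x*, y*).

x* = 34, y* = 27.7273

This is Cobb-Douglas in (x−6, y−15): tangency gives 1/3·p_y·(y−15) = 2/3·p_x·(x−6).
Substituting into the budget: x* = 6 + 1/3·(M − 6·p_x − 15·p_y)/p_x, and y* = 15 + 2/3·(…)/p_y.
Discretionary income = 156 − 6·1 − 15·4.4 = 84; x* = 6 + 1/3·84/1 = 34; y* = 15 + 2/3·84/4.4 = 27.7273.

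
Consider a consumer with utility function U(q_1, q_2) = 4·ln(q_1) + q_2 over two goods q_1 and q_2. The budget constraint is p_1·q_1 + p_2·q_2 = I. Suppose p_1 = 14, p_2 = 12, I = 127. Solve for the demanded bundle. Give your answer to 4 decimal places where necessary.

Set MRS = p_1/p_2: (4/q_1)/1 = p_1/p_2.
So q_1*(p_1,p_2) = 4·p_2/p_1, independent of income; and q_2* = (I − 4·p_2)/p_2.
At the given prices: q_1* = 4·12/14 = 3.4286, and q_2* = 6.5833.

q_1* = 3.4286, q_2* = 6.5833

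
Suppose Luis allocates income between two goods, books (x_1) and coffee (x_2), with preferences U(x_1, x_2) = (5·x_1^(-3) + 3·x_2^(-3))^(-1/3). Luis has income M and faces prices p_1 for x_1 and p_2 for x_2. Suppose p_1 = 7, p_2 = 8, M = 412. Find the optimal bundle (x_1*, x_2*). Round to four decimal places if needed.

x_1* = 29.834, x_2* = 25.3952

MRS = MU_x_1/MU_x_2 = (5/3)·(x_2/x_1)^(4). Set equal to p_1/p_2.
Solve for the ratio: x_2/x_1 = [(3/5)·p_1/p_2]^(0.25).
Substitute x_2 = (x_2/x_1)·x_1 into the budget: x_1* = M/(p_1 + p_2·(x_2/x_1)).
Numerically x_2/x_1 = 0.851216, so x_1* = 412/(7 + 8·0.851216) = 29.834 and x_2* = 0.851216·29.834 = 25.3952.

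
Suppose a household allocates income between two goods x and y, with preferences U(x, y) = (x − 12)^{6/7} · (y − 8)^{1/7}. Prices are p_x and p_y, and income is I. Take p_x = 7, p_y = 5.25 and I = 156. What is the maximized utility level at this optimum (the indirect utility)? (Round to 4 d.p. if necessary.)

This is Cobb-Douglas in (x−12, y−8): tangency gives 6/7·p_y·(y−8) = 1/7·p_x·(x−12).
After buying the subsistence bundle (12, 8), a share 6/7 of the remaining income goes to x: x* = 12 + 6/7·(I − 12p_x − 8p_y)/p_x.
Discretionary income = 156 − 12·7 − 8·5.25 = 30; x* = 12 + 6/7·30/7 = 15.6735; y* = 8 + 1/7·30/5.25 = 8.8163.
Utility at the optimum: U(15.6735, 8.8163) = 2.9632.

V = 2.9632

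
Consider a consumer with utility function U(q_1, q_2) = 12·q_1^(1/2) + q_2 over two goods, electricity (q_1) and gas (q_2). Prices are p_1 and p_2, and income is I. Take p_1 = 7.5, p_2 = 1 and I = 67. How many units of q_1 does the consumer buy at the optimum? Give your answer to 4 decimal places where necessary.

q_1* = 0.64

Set MRS = p_1/p_2: 6·q_1^(−1/2) = p_1/p_2.
Solve: √q_1 = 6·p_2/p_1, so q_1*(p_1,p_2) = (6·p_2/p_1)², and q_2* = (I − p_1·q_1*)/p_2.
Plugging in: q_1* = (6·1/7.5)² = 0.64.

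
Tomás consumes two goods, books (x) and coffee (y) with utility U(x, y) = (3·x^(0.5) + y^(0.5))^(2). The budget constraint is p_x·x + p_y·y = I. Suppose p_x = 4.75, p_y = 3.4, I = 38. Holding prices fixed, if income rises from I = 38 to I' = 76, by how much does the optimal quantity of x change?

Δx* = 6.925

From the CES first-order condition, 3·(y/x)^(0.5) = p_x/p_y.
Solve for the ratio: y/x = [(1/3)·p_x/p_y]^(2).
Substitute y = (y/x)·x into the budget: x* = I/(p_x + p_y·(y/x)).
Numerically y/x = 0.216864, so x* = 38/(4.75 + 3.4·0.216864) = 6.925.
At I' = 76: x* = 13.8501. Change: 13.8501 − 6.925 = 6.925.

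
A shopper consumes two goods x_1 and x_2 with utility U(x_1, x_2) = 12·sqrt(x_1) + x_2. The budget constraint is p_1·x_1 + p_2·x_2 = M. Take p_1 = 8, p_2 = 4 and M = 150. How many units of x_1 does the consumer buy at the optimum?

Thus x_1* = (6·p_2/p_1)² — independent of M — with the rest of income spent on x_2.
Plugging in: x_1* = (6·4/8)² = 9.

x_1* = 9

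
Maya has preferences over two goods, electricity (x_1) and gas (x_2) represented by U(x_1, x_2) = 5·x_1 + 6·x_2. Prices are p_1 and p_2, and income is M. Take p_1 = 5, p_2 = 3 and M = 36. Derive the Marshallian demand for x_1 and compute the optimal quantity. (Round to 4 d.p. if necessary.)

x_1* = 0

Perfect substitutes: compare marginal utility per dollar. 5/p_1 vs 6/p_2 → 1 vs 2.
x_2 gives more utility per dollar, so spend all income on x_2: x_2* = M/p_2, x_1* = 0.
Numerically: x_1* = 0, x_2* = 12.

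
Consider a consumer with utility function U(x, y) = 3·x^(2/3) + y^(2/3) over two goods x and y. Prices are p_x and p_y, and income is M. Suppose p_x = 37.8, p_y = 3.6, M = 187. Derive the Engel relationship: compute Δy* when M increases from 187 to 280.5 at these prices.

MRS = MU_x/MU_y = 3·(y/x)^(1/3). Set equal to p_x/p_y.
Solve for the ratio: y/x = [(1/3)·p_x/p_y]^(3).
Substitute y = (y/x)·x into the budget: x* = M/(p_x + p_y·(y/x)).
Numerically y/x = 42.875, so x* = 187/(37.8 + 3.6·42.875) = 0.9732 and y* = 42.875·0.9732 = 41.7259.
At M' = 280.5: y* = 62.5888. Change: 62.5888 − 41.7259 = 20.8629.

Δy* = 20.8629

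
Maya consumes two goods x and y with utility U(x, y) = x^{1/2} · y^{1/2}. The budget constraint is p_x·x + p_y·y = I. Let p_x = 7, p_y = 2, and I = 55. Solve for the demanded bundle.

x* = 3.9286, y* = 13.75

Demand: x*(p_x,p_y,I) = 0.5·I/p_x and y* = 0.5·I/p_y.
At p_x=7, p_y=2, I=55: x* = 0.5·55/7 = 3.9286, y* = 13.75.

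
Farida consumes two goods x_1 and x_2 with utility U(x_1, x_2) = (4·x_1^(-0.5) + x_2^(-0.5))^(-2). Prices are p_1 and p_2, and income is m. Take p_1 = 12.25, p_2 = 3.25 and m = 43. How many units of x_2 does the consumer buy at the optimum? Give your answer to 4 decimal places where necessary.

x_2* = 2.6883

MRS = MU_x_1/MU_x_2 = 4·(x_2/x_1)^(1.5). Set equal to p_1/p_2.
Solve for the ratio: x_2/x_1 = [(1/4)·p_1/p_2]^(2/3).
With the ratio pinned down, the budget gives x_1* = m/(p_1 + p_2·(x_2/x_1)) and x_2* = (x_2/x_1)·x_1*.
Numerically x_2/x_1 = 0.961159, so x_1* = 43/(12.25 + 3.25·0.961159) = 2.797 and x_2* = 0.961159·2.797 = 2.6883.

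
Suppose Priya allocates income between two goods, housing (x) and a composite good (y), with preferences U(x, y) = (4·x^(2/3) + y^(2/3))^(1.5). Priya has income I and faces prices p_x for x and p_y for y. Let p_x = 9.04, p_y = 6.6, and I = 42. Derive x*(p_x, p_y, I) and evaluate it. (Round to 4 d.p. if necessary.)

x* = 4.5137

From the CES first-order condition, 4·(y/x)^(1/3) = p_x/p_y.
Hence y/x = ((1/4)·p_x/p_y)^(1/(1/3)), i.e. raised to the 3 power.
With the ratio pinned down, the budget gives x* = I/(p_x + p_y·(y/x)) and y* = (y/x)·x*.
Numerically y/x = 0.040151, so x* = 42/(9.04 + 6.6·0.040151) = 4.5137.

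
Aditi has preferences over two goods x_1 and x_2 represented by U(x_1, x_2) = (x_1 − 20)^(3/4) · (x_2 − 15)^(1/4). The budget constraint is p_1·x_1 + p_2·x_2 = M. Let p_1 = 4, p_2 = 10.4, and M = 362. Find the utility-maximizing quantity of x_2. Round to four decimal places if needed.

x_2* = 18.0288

Let x_1' = x_1−20, x_2' = x_2−15. MRS = 3·x_2'/x_1' = p_1/p_2.
Substituting into the budget: x_1* = 20 + 0.75·(M − 20·p_1 − 15·p_2)/p_1, and x_2* = 15 + 0.25·(…)/p_2.
Discretionary income = 362 − 20·4 − 15·10.4 = 126; x_2* = 15 + 0.25·126/10.4 = 18.0288.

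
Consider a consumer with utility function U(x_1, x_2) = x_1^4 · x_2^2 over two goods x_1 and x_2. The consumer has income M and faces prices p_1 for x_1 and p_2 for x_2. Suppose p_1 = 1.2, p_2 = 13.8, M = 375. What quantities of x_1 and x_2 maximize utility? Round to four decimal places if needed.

x_1* = 208.3333, x_2* = 9.058

MU_x_1/MU_x_2 = (4·x_2)/(2·x_1); tangency sets this equal to p_1/p_2.
Rearranging, p_2·x_2 = (1/2)·p_1·x_1. Substituting into the budget gives p_1·x_1·(1 + (1/2)) = M.
Demand: x_1*(p_1,p_2,M) = 2/3·M/p_1 and x_2* = 1/3·M/p_2.
At p_1=1.2, p_2=13.8, M=375: x_1* = 2/3·375/1.2 = 208.3333, x_2* = 9.058.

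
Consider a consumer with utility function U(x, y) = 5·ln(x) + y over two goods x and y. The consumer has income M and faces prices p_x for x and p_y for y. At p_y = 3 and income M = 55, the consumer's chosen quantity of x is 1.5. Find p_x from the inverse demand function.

p_x = 10

MU_x = 5/x, MU_y = 1. Tangency: 5/x = p_x/p_y.
So x*(p_x,p_y) = 5·p_y/p_x, independent of income; and y* = (M − 5·p_y)/p_y.
Set x* = 1.5 in the demand function and solve for p_x: p_x = 10.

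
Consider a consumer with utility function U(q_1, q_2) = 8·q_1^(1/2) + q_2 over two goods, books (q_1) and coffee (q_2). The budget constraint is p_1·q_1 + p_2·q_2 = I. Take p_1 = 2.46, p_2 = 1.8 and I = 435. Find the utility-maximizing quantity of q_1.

Set MRS = p_1/p_2: 4·q_1^(−1/2) = p_1/p_2.
Solve: √q_1 = 4·p_2/p_1, so q_1*(p_1,p_2) = (4·p_2/p_1)², and q_2* = (I − p_1·q_1*)/p_2.
Plugging in: q_1* = (4·1.8/2.46)² = 8.5663.

q_1* = 8.5663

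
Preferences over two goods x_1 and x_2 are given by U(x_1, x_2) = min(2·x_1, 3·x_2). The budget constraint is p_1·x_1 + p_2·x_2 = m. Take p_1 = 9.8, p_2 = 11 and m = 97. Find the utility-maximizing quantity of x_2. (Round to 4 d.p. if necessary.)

x_2* = 3.7743

Leontief preferences: the optimum is at the kink where x_1/3 = x_2/2, i.e. x_2 = (2/3)·x_1.
Budget: p_1·x_1 + p_2·(2/3)·x_1 = m, so (3·p_1 + 2·p_2)·x_1 = 3·m.
Demand: x_1*(p_1,p_2,m) = 3·m/(3·p_1 + 2·p_2), x_2* = 2·m/(3·p_1 + 2·p_2).
Here 3·9.8 + 2·11 = 51.4, giving x_2* = 3.7743.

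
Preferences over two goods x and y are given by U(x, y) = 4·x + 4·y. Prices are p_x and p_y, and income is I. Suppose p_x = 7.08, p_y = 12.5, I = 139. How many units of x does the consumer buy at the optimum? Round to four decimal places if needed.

x gives more utility per dollar, so spend all income on x: x* = I/p_x, y* = 0.
Numerically: x* = 19.6328, y* = 0.

x* = 19.6328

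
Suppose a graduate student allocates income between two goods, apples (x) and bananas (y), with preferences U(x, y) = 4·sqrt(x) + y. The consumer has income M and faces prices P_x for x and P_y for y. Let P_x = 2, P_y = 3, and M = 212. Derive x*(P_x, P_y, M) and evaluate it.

x* = 9

Plugging in: x* = (2·3/2)² = 9.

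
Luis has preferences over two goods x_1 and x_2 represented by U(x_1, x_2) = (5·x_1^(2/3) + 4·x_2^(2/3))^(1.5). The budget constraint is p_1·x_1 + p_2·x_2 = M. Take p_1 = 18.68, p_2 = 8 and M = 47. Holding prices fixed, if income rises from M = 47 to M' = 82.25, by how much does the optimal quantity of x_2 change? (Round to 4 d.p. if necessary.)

MRS = MU_x_1/MU_x_2 = (5/4)·(x_2/x_1)^(1/3). Set equal to p_1/p_2.
Solve for the ratio: x_2/x_1 = [(4/5)·p_1/p_2]^(3).
With the ratio pinned down, the budget gives x_1* = M/(p_1 + p_2·(x_2/x_1)) and x_2* = (x_2/x_1)·x_1*.
Numerically x_2/x_1 = 6.518244, so x_1* = 47/(18.68 + 8·6.518244) = 0.6636 and x_2* = 6.518244·0.6636 = 4.3255.
At M' = 82.25: x_2* = 7.5696. Change: 7.5696 − 4.3255 = 3.2441.

Δx_2* = 3.2441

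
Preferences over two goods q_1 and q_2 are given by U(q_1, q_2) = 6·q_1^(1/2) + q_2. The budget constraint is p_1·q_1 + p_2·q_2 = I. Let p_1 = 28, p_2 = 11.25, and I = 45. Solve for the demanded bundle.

q_1* = 1.4529, q_2* = 0.3839

MU_q_1 = 3/√q_1, MU_q_2 = 1. Tangency: 3/√q_1 = p_1/p_2.
Thus q_1* = (3·p_2/p_1)² — independent of I — with the rest of income spent on q_2.
Plugging in: q_1* = (3·11.25/28)² = 1.4529, q_2* = 0.3839.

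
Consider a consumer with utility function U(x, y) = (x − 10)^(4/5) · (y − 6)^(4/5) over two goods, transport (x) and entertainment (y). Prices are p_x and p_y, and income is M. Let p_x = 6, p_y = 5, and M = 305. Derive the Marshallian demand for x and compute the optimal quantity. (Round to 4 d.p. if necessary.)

x* = 27.9167

Substituting into the budget: x* = 10 + 0.5·(M − 10·p_x − 6·p_y)/p_x, and y* = 6 + 0.5·(…)/p_y.
Discretionary income = 305 − 10·6 − 6·5 = 215; x* = 10 + 0.5·215/6 = 27.9167.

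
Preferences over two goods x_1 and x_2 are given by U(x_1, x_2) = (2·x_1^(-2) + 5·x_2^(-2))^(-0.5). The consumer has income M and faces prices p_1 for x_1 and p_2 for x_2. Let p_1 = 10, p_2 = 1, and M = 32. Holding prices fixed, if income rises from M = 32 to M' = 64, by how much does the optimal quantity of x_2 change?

MU_x_1 ∝ 2·x_1^(-3), MU_x_2 ∝ 5·x_2^(-3), so MRS = (2/5)·(x_2/x_1)^(3) = p_1/p_2.
Hence x_2/x_1 = ((5/2)·p_1/p_2)^(1/(3)), i.e. raised to the 1/3 power.
With the ratio pinned down, the budget gives x_1* = M/(p_1 + p_2·(x_2/x_1)) and x_2* = (x_2/x_1)·x_1*.
Numerically x_2/x_1 = 2.924018, so x_1* = 32/(10 + 1·2.924018) = 2.476 and x_2* = 2.924018·2.476 = 7.2399.
At M' = 64: x_2* = 14.4798. Change: 14.4798 − 7.2399 = 7.2399.

Δx_2* = 7.2399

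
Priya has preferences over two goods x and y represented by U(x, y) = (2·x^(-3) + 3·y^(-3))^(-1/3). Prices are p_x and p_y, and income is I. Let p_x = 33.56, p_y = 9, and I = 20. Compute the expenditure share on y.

share on y = 0.292

MRS = MU_x/MU_y = (2/3)·(y/x)^(4). Set equal to p_x/p_y.
Solve for the ratio: y/x = [(3/2)·p_x/p_y]^(0.25).
With the ratio pinned down, the budget gives x* = I/(p_x + p_y·(y/x)) and y* = (y/x)·x*.
Numerically y/x = 1.537863, so x* = 20/(33.56 + 9·1.537863) = 0.4219 and y* = 1.537863·0.4219 = 0.6489.
Expenditure on y: 9·0.6489 = 5.8399; share = 0.292.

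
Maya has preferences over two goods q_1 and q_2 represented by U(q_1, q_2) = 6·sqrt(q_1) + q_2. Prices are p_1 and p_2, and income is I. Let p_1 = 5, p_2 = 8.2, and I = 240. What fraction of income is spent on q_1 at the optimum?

share on q_1 = 0.5043

Solve: √q_1 = 3·p_2/p_1, so q_1*(p_1,p_2) = (3·p_2/p_1)², and q_2* = (I − p_1·q_1*)/p_2.
Plugging in: q_1* = (3·8.2/5)² = 24.2064, q_2* = 14.5083.
Expenditure on q_1: 5·24.2064 = 121.032; share = 0.5043.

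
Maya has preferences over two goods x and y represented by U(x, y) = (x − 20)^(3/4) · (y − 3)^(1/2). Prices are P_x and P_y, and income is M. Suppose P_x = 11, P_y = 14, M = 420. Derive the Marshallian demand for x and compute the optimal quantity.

After buying the subsistence bundle (20, 3), a share 0.6 of the remaining income goes to x: x* = 20 + 0.6·(M − 20P_x − 3P_y)/P_x.
Discretionary income = 420 − 20·11 − 3·14 = 158; x* = 20 + 0.6·158/11 = 28.6182.

x* = 28.6182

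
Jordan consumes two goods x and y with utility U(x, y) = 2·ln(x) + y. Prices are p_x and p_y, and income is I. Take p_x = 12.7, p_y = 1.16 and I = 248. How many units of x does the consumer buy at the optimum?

Set MRS = p_x/p_y: (2/x)/1 = p_x/p_y.
So x*(p_x,p_y) = 2·p_y/p_x, independent of income; and y* = (I − 2·p_y)/p_y.
At the given prices: x* = 2·1.16/12.7 = 0.1827.

x* = 0.1827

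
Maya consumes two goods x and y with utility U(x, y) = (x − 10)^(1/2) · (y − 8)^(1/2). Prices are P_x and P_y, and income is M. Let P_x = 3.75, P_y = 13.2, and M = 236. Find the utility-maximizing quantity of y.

y* = 11.5189

MRS = (y−8)/(x−10). Tangency with P_x/P_y gives y−8 = (P_x/P_y)·(x−10).
Substituting into the budget: x* = 10 + 0.5·(M − 10·P_x − 8·P_y)/P_x, and y* = 8 + 0.5·(…)/P_y.
Discretionary income = 236 − 10·3.75 − 8·13.2 = 92.9; y* = 8 + 0.5·92.9/13.2 = 11.5189.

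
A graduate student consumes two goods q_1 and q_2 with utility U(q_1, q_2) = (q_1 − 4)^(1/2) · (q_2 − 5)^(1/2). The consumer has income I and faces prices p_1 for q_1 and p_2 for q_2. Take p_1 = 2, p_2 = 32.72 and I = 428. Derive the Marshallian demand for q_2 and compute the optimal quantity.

q_2* = 8.9181

After buying the subsistence bundle (4, 5), a share 0.5 of the remaining income goes to q_1: q_1* = 4 + 0.5·(I − 4p_1 − 5p_2)/p_1.
Discretionary income = 428 − 4·2 − 5·32.72 = 256.4; q_2* = 5 + 0.5·256.4/32.72 = 8.9181.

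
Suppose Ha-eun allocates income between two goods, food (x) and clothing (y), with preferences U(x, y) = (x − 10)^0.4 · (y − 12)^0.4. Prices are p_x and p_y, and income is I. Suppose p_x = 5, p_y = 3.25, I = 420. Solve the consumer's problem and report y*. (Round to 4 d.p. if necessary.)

Let x' = x−10, y' = y−12. MRS = y'/x' = p_x/p_y.
After buying the subsistence bundle (10, 12), a share 0.5 of the remaining income goes to x: x* = 10 + 0.5·(I − 10p_x − 12p_y)/p_x.
Discretionary income = 420 − 10·5 − 12·3.25 = 331; y* = 12 + 0.5·331/3.25 = 62.9231.

y* = 62.9231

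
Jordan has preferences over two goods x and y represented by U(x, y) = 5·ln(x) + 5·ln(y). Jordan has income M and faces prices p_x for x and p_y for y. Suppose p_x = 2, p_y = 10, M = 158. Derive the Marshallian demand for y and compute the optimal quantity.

y* = 7.9

Tangency: MRS = y/x = p_x/p_y.
So 5·p_y·y = 5·p_x·x; combined with the budget, a share 0.5 of income goes to x.
Demand: x*(p_x,p_y,M) = 0.5·M/p_x and y* = 0.5·M/p_y.
At p_x=2, p_y=10, M=158: y* = 0.5·158/10 = 7.9.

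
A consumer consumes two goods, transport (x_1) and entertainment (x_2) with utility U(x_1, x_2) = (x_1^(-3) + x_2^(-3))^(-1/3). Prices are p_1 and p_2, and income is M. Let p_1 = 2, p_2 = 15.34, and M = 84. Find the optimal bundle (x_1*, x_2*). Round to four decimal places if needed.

x_1* = 7.4881, x_2* = 4.4996

With the ratio pinned down, the budget gives x_1* = M/(p_1 + p_2·(x_2/x_1)) and x_2* = (x_2/x_1)·x_1*.
Numerically x_2/x_1 = 0.600899, so x_1* = 84/(2 + 15.34·0.600899) = 7.4881 and x_2* = 0.600899·7.4881 = 4.4996.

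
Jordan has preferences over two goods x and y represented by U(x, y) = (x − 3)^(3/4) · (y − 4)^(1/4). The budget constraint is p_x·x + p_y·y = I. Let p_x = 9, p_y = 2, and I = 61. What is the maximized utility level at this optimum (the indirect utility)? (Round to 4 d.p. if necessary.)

V = 2.3978

Discretionary income = 61 − 3·9 − 4·2 = 26; x* = 3 + 0.75·26/9 = 5.1667; y* = 4 + 0.25·26/2 = 7.25.
Utility at the optimum: U(5.1667, 7.25) = 2.3978.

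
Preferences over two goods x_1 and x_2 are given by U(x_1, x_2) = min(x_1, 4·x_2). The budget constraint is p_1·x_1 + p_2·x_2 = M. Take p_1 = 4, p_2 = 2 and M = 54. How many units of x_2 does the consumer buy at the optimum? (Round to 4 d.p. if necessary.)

x_2* = 3

Leontief preferences: the optimum is at the kink where x_1/4 = x_2/1, i.e. x_2 = (1/4)·x_1.
Budget: p_1·x_1 + p_2·(1/4)·x_1 = M, so (4·p_1 + p_2)·x_1 = 4·M.
Demand: x_1*(p_1,p_2,M) = 4·M/(4·p_1 + p_2), x_2* = M/(4·p_1 + p_2).
Here 4·4 + 2 = 18, giving x_2* = 3.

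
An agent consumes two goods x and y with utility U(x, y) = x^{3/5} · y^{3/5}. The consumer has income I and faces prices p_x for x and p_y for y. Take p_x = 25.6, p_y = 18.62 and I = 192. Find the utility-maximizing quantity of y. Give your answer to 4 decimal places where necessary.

The MRS is y/x. Set MRS = p_x/p_y.
Rearranging, p_y·y = p_x·x. Substituting into the budget gives p_x·x·(1 + 1) = I.
Demand: x*(p_x,p_y,I) = 0.5·I/p_x and y* = 0.5·I/p_y.
At p_x=25.6, p_y=18.62, I=192: y* = 0.5·192/18.62 = 5.1557.

y* = 5.1557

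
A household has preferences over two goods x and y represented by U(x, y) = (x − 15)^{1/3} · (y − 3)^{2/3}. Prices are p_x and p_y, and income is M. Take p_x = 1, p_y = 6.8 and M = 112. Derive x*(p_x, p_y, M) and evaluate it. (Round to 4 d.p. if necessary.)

MRS = (1/2)·(y−3)/(x−15). Tangency with p_x/p_y gives y−3 = 2·(p_x/p_y)·(x−15).
After buying the subsistence bundle (15, 3), a share 1/3 of the remaining income goes to x: x* = 15 + 1/3·(M − 15p_x − 3p_y)/p_x.
Discretionary income = 112 − 15·1 − 3·6.8 = 76.6; x* = 15 + 1/3·76.6/1 = 40.5333.

x* = 40.5333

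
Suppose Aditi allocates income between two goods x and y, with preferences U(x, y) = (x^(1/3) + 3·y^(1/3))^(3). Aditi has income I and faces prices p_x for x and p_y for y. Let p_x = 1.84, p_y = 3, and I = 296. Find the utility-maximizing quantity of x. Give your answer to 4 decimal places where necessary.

x* = 31.7335

MRS = MU_x/MU_y = (1/3)·(y/x)^(2/3). Set equal to p_x/p_y.
Solve for the ratio: y/x = [3·p_x/p_y]^(1.5).
Substitute y = (y/x)·x into the budget: x* = I/(p_x + p_y·(y/x)).
Numerically y/x = 2.495897, so x* = 296/(1.84 + 3·2.495897) = 31.7335.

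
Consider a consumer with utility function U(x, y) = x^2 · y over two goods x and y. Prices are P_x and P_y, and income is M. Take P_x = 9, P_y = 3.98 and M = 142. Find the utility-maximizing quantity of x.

MU_x/MU_y = (2·y)/(x); tangency sets this equal to P_x/P_y.
So 2·P_y·y = P_x·x; combined with the budget, a share 2/3 of income goes to x.
Demand: x*(P_x,P_y,M) = 2/3·M/P_x and y* = 1/3·M/P_y.
At P_x=9, P_y=3.98, M=142: x* = 2/3·142/9 = 10.5185.

x* = 10.5185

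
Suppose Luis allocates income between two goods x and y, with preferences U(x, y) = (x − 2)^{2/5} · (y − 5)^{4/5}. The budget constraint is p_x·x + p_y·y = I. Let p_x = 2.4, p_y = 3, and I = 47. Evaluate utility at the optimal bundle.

V = 7.1776

After buying the subsistence bundle (2, 5), a share 1/3 of the remaining income goes to x: x* = 2 + 1/3·(I − 2p_x − 5p_y)/p_x.
Discretionary income = 47 − 2·2.4 − 5·3 = 27.2; x* = 2 + 1/3·27.2/2.4 = 5.7778; y* = 5 + 2/3·27.2/3 = 11.0444.
Utility at the optimum: U(5.7778, 11.0444) = 7.1776.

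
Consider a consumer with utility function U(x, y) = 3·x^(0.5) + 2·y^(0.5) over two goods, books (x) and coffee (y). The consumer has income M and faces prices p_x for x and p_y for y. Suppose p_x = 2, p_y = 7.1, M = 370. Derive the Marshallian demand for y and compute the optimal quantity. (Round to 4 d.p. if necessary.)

y* = 5.7984

MU_x ∝ 3·x^(-0.5), MU_y ∝ 2·y^(-0.5), so MRS = (3/2)·(y/x)^(0.5) = p_x/p_y.
Hence y/x = ((2/3)·p_x/p_y)^(1/(0.5)), i.e. raised to the 2 power.
Substitute y = (y/x)·x into the budget: x* = M/(p_x + p_y·(y/x)).
Numerically y/x = 0.035266, so x* = 370/(2 + 7.1·0.035266) = 164.4159 and y* = 0.035266·164.4159 = 5.7984.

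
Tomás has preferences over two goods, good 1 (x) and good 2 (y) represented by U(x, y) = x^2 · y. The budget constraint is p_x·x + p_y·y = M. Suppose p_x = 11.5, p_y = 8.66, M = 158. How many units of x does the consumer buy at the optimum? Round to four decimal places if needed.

x* = 9.1594

At p_x=11.5, p_y=8.66, M=158: x* = 2/3·158/11.5 = 9.1594.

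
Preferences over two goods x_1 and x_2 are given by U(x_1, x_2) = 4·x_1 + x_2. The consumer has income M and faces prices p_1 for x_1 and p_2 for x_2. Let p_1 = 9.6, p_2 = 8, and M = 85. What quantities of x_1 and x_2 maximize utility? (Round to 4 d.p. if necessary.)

Perfect substitutes: compare marginal utility per dollar. 4/p_1 vs 1/p_2 → 0.4167 vs 0.125.
x_1 gives more utility per dollar, so spend all income on x_1: x_1* = M/p_1, x_2* = 0.
Numerically: x_1* = 8.8542, x_2* = 0.

x_1* = 8.8542, x_2* = 0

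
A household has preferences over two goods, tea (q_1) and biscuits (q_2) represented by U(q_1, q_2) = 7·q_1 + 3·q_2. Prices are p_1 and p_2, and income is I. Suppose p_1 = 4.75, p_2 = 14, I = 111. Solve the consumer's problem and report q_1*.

q_1* = 23.3684

Perfect substitutes: compare marginal utility per dollar. 7/p_1 vs 3/p_2 → 1.4737 vs 0.2143.
q_1 gives more utility per dollar, so spend all income on q_1: q_1* = I/p_1, q_2* = 0.
Numerically: q_1* = 23.3684, q_2* = 0.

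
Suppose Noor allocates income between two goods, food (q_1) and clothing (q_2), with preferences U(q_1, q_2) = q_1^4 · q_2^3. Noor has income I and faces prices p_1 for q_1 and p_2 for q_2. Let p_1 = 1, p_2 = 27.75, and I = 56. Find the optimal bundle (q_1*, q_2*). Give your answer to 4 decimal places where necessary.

q_1* = 32, q_2* = 0.8649

At p_1=1, p_2=27.75, I=56: q_1* = 4/7·56/1 = 32, q_2* = 0.8649.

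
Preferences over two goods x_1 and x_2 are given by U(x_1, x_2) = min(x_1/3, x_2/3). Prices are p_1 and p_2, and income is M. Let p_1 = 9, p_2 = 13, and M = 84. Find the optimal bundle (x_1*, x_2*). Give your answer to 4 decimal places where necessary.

Leontief preferences: the optimum is at the kink where x_1/3 = x_2/3, i.e. x_2 = x_1.
Budget: p_1·x_1 + p_2·x_1 = M, so (3·p_1 + 3·p_2)·x_1 = 3·M.
Demand: x_1*(p_1,p_2,M) = 3·M/(3·p_1 + 3·p_2), x_2* = 3·M/(3·p_1 + 3·p_2).
Here 3·9 + 3·13 = 66, giving x_1* = 3.8182 and x_2* = 3.8182.

x_1* = 3.8182, x_2* = 3.8182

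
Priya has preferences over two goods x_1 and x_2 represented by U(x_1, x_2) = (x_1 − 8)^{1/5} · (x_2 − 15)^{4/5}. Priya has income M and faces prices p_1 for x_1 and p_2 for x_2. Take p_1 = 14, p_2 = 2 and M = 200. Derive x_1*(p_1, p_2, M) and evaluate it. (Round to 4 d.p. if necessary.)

This is Cobb-Douglas in (x_1−8, x_2−15): tangency gives 0.2·p_2·(x_2−15) = 0.8·p_1·(x_1−8).
After buying the subsistence bundle (8, 15), a share 0.2 of the remaining income goes to x_1: x_1* = 8 + 0.2·(M − 8p_1 − 15p_2)/p_1.
Discretionary income = 200 − 8·14 − 15·2 = 58; x_1* = 8 + 0.2·58/14 = 8.8286.

x_1* = 8.8286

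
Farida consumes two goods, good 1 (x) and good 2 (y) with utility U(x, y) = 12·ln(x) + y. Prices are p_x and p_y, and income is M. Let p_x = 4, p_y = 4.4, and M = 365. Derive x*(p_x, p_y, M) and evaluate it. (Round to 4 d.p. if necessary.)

x* = 13.2

MU_x = 12/x, MU_y = 1. Tangency: 12/x = p_x/p_y.
So x*(p_x,p_y) = 12·p_y/p_x, independent of income; and y* = (M − 12·p_y)/p_y.
At the given prices: x* = 12·4.4/4 = 13.2.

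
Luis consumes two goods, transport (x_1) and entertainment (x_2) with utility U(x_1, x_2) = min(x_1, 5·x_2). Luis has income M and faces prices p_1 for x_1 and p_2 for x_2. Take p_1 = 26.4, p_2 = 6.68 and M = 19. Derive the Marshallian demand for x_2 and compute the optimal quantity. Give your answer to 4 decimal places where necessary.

x_2* = 0.137

Leontief preferences: the optimum is at the kink where x_1/5 = x_2/1, i.e. x_2 = (1/5)·x_1.
Budget: p_1·x_1 + p_2·(1/5)·x_1 = M, so (5·p_1 + p_2)·x_1 = 5·M.
Demand: x_1*(p_1,p_2,M) = 5·M/(5·p_1 + p_2), x_2* = M/(5·p_1 + p_2).
Here 5·26.4 + 6.68 = 138.68, giving x_2* = 0.137.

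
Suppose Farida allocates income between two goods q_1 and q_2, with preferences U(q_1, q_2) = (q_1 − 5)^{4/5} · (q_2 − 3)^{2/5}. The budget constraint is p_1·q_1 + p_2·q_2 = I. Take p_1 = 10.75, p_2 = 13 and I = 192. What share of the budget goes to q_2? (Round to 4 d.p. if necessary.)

share on q_2 = 0.3754

MRS = 2·(q_2−3)/(q_1−5). Tangency with p_1/p_2 gives q_2−3 = (1/2)·(p_1/p_2)·(q_1−5).
Substituting into the budget: q_1* = 5 + 2/3·(I − 5·p_1 − 3·p_2)/p_1, and q_2* = 3 + 1/3·(…)/p_2.
Discretionary income = 192 − 5·10.75 − 3·13 = 99.25; q_1* = 5 + 2/3·99.25/10.75 = 11.155; q_2* = 3 + 1/3·99.25/13 = 5.5449.
Expenditure on q_2: 13·5.5449 = 72.0833; share = 0.3754.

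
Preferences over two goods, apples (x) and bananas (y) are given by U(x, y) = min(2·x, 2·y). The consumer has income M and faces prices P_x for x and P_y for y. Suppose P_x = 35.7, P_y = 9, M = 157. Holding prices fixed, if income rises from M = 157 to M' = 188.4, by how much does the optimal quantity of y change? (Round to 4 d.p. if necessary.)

With perfect complements, no substitution: consume in ratio x:y = 2:2.
Budget: P_x·x + P_y·x = M, so (2·P_x + 2·P_y)·x = 2·M.
Demand: x*(P_x,P_y,M) = 2·M/(2·P_x + 2·P_y), y* = 2·M/(2·P_x + 2·P_y).
Here 2·35.7 + 2·9 = 89.4, giving y* = 3.5123.
At M' = 188.4: y* = 4.2148. Change: 4.2148 − 3.5123 = 0.7025.

Δy* = 0.7025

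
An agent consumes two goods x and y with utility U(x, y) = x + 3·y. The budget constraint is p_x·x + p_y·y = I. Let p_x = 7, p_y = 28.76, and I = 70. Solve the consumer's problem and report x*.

Perfect substitutes: compare marginal utility per dollar. 1/p_x vs 3/p_y → 0.1429 vs 0.1043.
x gives more utility per dollar, so spend all income on x: x* = I/p_x, y* = 0.
Numerically: x* = 10, y* = 0.

x* = 10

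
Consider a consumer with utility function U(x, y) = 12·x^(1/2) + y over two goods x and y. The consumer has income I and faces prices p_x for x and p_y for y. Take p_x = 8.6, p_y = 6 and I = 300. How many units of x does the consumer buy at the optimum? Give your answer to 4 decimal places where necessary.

Utility is quasi-linear in y; the FOC for x is 6/√x = p_x/p_y.
Thus x* = (6·p_y/p_x)² — independent of I — with the rest of income spent on y.
Plugging in: x* = (6·6/8.6)² = 17.523.

x* = 17.523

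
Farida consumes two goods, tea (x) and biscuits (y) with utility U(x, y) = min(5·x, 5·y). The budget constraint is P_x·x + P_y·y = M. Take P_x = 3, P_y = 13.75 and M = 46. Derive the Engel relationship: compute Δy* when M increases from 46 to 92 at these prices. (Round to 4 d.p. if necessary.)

Leontief preferences: the optimum is at the kink where x/5 = y/5, i.e. y = x.
Budget: P_x·x + P_y·x = M, so (5·P_x + 5·P_y)·x = 5·M.
Demand: x*(P_x,P_y,M) = 5·M/(5·P_x + 5·P_y), y* = 5·M/(5·P_x + 5·P_y).
Here 5·3 + 5·13.75 = 83.75, giving y* = 2.7463.
At M' = 92: y* = 5.4925. Change: 5.4925 − 2.7463 = 2.7463.

Δy* = 2.7463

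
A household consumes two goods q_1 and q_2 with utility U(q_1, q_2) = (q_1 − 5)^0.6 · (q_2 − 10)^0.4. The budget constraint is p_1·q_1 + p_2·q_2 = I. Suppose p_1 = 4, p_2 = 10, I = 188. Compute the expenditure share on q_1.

share on q_1 = 0.3234

MRS = (3/2)·(q_2−10)/(q_1−5). Tangency with p_1/p_2 gives q_2−10 = (2/3)·(p_1/p_2)·(q_1−5).
After buying the subsistence bundle (5, 10), a share 0.6 of the remaining income goes to q_1: q_1* = 5 + 0.6·(I − 5p_1 − 10p_2)/p_1.
Discretionary income = 188 − 5·4 − 10·10 = 68; q_1* = 5 + 0.6·68/4 = 15.2; q_2* = 10 + 0.4·68/10 = 12.72.
Expenditure on q_1: 4·15.2 = 60.8; share = 0.3234.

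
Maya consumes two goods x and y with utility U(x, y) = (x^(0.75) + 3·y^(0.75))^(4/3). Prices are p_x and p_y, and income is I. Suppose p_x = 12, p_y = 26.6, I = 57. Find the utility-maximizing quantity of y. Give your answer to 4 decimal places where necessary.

MRS = MU_x/MU_y = (1/3)·(y/x)^(0.25). Set equal to p_x/p_y.
Hence y/x = (3·p_x/p_y)^(1/(0.25)), i.e. raised to the 4 power.
Substitute y = (y/x)·x into the budget: x* = I/(p_x + p_y·(y/x)).
Numerically y/x = 3.35493, so x* = 57/(12 + 26.6·3.35493) = 0.563 and y* = 3.35493·0.563 = 1.8889.

y* = 1.8889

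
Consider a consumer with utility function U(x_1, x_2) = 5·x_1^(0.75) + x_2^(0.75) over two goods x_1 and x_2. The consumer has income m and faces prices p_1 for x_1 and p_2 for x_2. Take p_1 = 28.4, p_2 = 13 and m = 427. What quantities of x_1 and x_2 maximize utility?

Numerically x_2/x_1 = 0.036443, so x_1* = 427/(28.4 + 13·0.036443) = 14.7885 and x_2* = 0.036443·14.7885 = 0.5389.

x_1* = 14.7885, x_2* = 0.5389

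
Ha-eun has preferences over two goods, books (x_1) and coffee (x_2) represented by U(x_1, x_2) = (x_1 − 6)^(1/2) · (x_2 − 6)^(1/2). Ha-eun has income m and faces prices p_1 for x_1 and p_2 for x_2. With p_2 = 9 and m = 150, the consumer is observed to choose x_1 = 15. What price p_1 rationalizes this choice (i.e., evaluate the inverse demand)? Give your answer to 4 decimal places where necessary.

p_1 = 4

This is Cobb-Douglas in (x_1−6, x_2−6): tangency gives 0.5·p_2·(x_2−6) = 0.5·p_1·(x_1−6).
Substituting into the budget: x_1* = 6 + 0.5·(m − 6·p_1 − 6·p_2)/p_1, and x_2* = 6 + 0.5·(…)/p_2.
Set x_1* = 15 in the demand function and solve for p_1: p_1 = 4.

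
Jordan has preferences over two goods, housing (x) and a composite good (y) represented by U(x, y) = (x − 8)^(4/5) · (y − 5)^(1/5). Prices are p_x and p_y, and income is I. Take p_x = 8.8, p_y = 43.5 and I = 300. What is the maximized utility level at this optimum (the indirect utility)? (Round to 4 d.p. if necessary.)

MRS = 4·(y−5)/(x−8). Tangency with p_x/p_y gives y−5 = (1/4)·(p_x/p_y)·(x−8).
After buying the subsistence bundle (8, 5), a share 0.8 of the remaining income goes to x: x* = 8 + 0.8·(I − 8p_x − 5p_y)/p_x.
Discretionary income = 300 − 8·8.8 − 5·43.5 = 12.1; x* = 8 + 0.8·12.1/8.8 = 9.1; y* = 5 + 0.2·12.1/43.5 = 5.0556.
Utility at the optimum: U(9.1, 5.0556) = 0.6056.

V = 0.6056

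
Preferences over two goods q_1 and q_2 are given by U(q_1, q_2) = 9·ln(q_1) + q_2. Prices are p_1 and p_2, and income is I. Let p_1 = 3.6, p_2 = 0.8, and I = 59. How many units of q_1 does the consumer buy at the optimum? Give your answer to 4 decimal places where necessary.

Set MRS = p_1/p_2: (9/q_1)/1 = p_1/p_2.
So q_1*(p_1,p_2) = 9·p_2/p_1, independent of income; and q_2* = (I − 9·p_2)/p_2.
At the given prices: q_1* = 9·0.8/3.6 = 2.

q_1* = 2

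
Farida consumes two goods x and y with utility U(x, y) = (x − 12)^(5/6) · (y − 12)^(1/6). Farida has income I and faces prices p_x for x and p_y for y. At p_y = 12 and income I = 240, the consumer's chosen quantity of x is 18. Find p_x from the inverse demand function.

p_x = 5

This is Cobb-Douglas in (x−12, y−12): tangency gives 5/6·p_y·(y−12) = 1/6·p_x·(x−12).
After buying the subsistence bundle (12, 12), a share 5/6 of the remaining income goes to x: x* = 12 + 5/6·(I − 12p_x − 12p_y)/p_x.
Set x* = 18 in the demand function and solve for p_x: p_x = 5.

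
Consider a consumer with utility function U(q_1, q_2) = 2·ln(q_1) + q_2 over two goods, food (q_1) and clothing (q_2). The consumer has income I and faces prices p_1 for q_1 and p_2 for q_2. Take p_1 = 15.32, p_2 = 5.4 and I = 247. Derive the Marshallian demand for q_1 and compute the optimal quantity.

q_1* = 0.705

MU_q_1 = 2/q_1, MU_q_2 = 1. Tangency: 2/q_1 = p_1/p_2.
So q_1*(p_1,p_2) = 2·p_2/p_1, independent of income; and q_2* = (I − 2·p_2)/p_2.
At the given prices: q_1* = 2·5.4/15.32 = 0.705.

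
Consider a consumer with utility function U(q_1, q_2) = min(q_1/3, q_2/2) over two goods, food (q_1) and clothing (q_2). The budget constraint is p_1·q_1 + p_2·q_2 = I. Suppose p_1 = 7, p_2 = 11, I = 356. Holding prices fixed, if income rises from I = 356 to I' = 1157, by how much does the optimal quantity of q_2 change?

Δq_2* = 37.2558

Leontief preferences: the optimum is at the kink where q_1/3 = q_2/2, i.e. q_2 = (2/3)·q_1.
Budget: p_1·q_1 + p_2·(2/3)·q_1 = I, so (3·p_1 + 2·p_2)·q_1 = 3·I.
Demand: q_1*(p_1,p_2,I) = 3·I/(3·p_1 + 2·p_2), q_2* = 2·I/(3·p_1 + 2·p_2).
Here 3·7 + 2·11 = 43, giving q_2* = 16.5581.
At I' = 1157: q_2* = 53.814. Change: 53.814 − 16.5581 = 37.2558.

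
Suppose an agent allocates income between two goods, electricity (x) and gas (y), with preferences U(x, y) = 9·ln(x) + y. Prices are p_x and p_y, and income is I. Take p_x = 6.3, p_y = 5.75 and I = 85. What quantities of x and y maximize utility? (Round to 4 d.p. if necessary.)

x* = 8.2143, y* = 5.7826

Set MRS = p_x/p_y: (9/x)/1 = p_x/p_y.
So x*(p_x,p_y) = 9·p_y/p_x, independent of income; and y* = (I − 9·p_y)/p_y.
At the given prices: x* = 9·5.75/6.3 = 8.2143, and y* = 5.7826.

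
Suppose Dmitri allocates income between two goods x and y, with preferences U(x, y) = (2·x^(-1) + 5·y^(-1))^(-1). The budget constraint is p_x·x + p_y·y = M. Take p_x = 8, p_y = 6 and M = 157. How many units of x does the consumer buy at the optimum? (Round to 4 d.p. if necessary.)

MU_x ∝ 2·x^(-2), MU_y ∝ 5·y^(-2), so MRS = (2/5)·(y/x)^(2) = p_x/p_y.
Solve for the ratio: y/x = [(5/2)·p_x/p_y]^(0.5).
With the ratio pinned down, the budget gives x* = M/(p_x + p_y·(y/x)) and y* = (y/x)·x*.
Numerically y/x = 1.825742, so x* = 157/(8 + 6·1.825742) = 8.283.

x* = 8.283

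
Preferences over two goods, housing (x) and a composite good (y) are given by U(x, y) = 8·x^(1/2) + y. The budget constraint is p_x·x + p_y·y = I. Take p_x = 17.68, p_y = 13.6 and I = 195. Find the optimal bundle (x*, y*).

x* = 9.4675, y* = 2.0305

Utility is quasi-linear in y; the FOC for x is 4/√x = p_x/p_y.
Solve: √x = 4·p_y/p_x, so x*(p_x,p_y) = (4·p_y/p_x)², and y* = (I − p_x·x*)/p_y.
Plugging in: x* = (4·13.6/17.68)² = 9.4675, y* = 2.0305.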